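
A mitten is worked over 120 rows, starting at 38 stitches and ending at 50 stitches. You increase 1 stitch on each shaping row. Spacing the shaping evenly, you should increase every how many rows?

Increase every 10th row.

Stitches to add: |50 − 38| = 12.
Shaping rows needed: 12 / 1 = 12.
120 rows / 12 = every 10 rows.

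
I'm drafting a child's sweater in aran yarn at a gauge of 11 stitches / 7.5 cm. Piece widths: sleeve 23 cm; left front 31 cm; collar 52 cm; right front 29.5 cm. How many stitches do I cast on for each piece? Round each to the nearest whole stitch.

Rate = 11/7.5 = 1.467 sts per cm.
sleeve: 23 × 1.467 = 33.73 → 34.
left front: 31 × 1.467 = 45.47 → 45.
collar: 52 × 1.467 = 76.27 → 76.
right front: 29.5 × 1.467 = 43.27 → 43.

sleeve 34; left front 45; collar 76; right front 43.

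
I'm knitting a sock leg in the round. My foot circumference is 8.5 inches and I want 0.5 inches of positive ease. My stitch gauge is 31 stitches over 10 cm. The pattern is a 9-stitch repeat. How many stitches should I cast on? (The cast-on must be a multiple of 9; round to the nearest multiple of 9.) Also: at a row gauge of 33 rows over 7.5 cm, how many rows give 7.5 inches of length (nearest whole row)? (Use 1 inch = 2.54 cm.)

Cast on 72 stitches; work 84 rows.

Finished = 8.5 + 0.5 = 9 inches.
9 inches × 2.54 = 22.86 cm.
31/10 = 3.1 sts per cm; 22.86 × 3.1 = 70.87 sts.
Nearest multiple of 9 → 72.
7.5 inches = 19.05 cm; × 4.4 = 83.82 → 84 rows.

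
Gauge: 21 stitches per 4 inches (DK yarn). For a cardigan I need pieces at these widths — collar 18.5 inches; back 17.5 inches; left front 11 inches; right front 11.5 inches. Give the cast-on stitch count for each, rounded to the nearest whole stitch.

collar 97; back 92; left front 58; right front 60.

Rate = 21/4 = 5.25 sts per in.
collar: 18.5 × 5.25 = 97.12 → 97.
back: 17.5 × 5.25 = 91.88 → 92.
left front: 11 × 5.25 = 57.75 → 58.
right front: 11.5 × 5.25 = 60.38 → 60.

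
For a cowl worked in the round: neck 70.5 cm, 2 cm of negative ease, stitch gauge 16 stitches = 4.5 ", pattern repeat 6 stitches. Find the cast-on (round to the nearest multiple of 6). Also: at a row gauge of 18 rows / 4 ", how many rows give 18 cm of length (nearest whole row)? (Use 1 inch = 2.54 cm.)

Finished = 70.5 − 2 = 68.5 cm.
68.5 cm × 1/2.54 = 26.97 inches.
16/4.5 = 3.556 sts per in; 26.97 × 3.556 = 95.89 sts.
Nearest multiple of 6 → 96.
18 cm = 7.09 inches; × 4.5 = 31.89 → 32 rows.

Cast on 96 stitches; work 32 rows.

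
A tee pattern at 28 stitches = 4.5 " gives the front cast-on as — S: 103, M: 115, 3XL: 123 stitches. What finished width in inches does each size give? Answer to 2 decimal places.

28/4.5 = 6.222 sts per in.
S: 103 / 6.222 = 16.554 → 16.55 in.
M: 115 / 6.222 = 18.482 → 18.48 in.
3XL: 123 / 6.222 = 19.768 → 19.77 in.

S 16.55 inches; M 18.48 inches; 3XL 19.77 inches.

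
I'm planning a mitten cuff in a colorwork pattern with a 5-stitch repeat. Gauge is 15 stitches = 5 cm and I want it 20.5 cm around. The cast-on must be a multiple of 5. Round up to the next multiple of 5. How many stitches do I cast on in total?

CO 65 sts.

15 / 5 = 3 sts per cm.
20.5 × 3 = 61.50 sts.
Next multiple of 5: 65.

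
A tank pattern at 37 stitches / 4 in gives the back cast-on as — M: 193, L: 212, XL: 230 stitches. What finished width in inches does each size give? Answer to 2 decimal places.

M 20.86 inches; L 22.92 inches; XL 24.86 inches.

37/4 = 9.25 sts per in.
M: 193 / 9.25 = 20.865 → 20.86 in.
L: 212 / 9.25 = 22.919 → 22.92 in.
XL: 230 / 9.25 = 24.865 → 24.86 in.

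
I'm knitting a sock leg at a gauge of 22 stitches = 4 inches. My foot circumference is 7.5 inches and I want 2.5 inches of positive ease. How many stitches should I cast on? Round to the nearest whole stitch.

55 stitches.

Finished = 7.5 + 2.5 = 10 in.
22 / 4 = 5.5 sts per inch.
10.00 × 5.5 = 55.00 sts.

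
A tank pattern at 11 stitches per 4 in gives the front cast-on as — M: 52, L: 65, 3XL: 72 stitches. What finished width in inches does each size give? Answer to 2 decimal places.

11/4 = 2.75 sts per in.
M: 52 / 2.75 = 18.909 → 18.91 in.
L: 65 / 2.75 = 23.636 → 23.64 in.
3XL: 72 / 2.75 = 26.182 → 26.18 in.

M 18.91 inches; L 23.64 inches; 3XL 26.18 inches.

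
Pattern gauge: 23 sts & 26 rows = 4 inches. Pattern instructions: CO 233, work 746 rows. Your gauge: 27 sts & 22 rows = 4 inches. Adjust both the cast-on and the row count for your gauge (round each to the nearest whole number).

Stitches: 233 × 27/23 = 273.52 → 274.
Rows: 746 × 22/26 = 631.23 → 631.

Cast on 274 stitches; work 631 rows.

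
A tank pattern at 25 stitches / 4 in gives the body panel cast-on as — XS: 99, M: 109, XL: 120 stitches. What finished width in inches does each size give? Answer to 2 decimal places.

XS 15.84 inches; M 17.44 inches; XL 19.20 inches.

25/4 = 6.25 sts per in.
XS: 99 / 6.25 = 15.840 → 15.84 in.
M: 109 / 6.25 = 17.440 → 17.44 in.
XL: 120 / 6.25 = 19.200 → 19.20 in.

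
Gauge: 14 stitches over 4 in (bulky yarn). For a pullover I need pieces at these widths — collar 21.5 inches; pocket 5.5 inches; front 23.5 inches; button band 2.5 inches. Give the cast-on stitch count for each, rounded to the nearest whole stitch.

Rate = 14/4 = 3.5 sts per in.
collar: 21.5 × 3.5 = 75.25 → 75.
pocket: 5.5 × 3.5 = 19.25 → 19.
front: 23.5 × 3.5 = 82.25 → 82.
button band: 2.5 × 3.5 = 8.75 → 9.

collar 75; pocket 19; front 82; button band 9.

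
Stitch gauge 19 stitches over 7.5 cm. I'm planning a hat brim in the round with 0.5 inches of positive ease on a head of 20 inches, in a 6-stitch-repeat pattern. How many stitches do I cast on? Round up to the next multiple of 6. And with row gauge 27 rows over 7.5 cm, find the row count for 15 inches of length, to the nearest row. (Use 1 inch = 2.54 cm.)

Finished = 20 + 0.5 = 20.5 inches.
20.5 inches × 2.54 = 52.07 cm.
19/7.5 = 2.533 sts per cm; 52.07 × 2.533 = 131.91 sts.
Next multiple of 6 → 132.
15 inches = 38.10 cm; × 3.6 = 137.16 → 137 rows.

Cast on 132 stitches; work 137 rows.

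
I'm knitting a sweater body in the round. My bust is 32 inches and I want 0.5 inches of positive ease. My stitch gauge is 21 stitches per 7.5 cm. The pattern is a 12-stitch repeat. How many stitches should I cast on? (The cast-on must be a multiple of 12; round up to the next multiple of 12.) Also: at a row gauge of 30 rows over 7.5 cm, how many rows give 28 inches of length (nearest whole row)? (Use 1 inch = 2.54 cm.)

Cast on 240 stitches; work 284 rows.

Finished = 32 + 0.5 = 32.5 inches.
32.5 inches × 2.54 = 82.55 cm.
21/7.5 = 2.8 sts per cm; 82.55 × 2.8 = 231.14 sts.
Next multiple of 12 → 240.
28 inches = 71.12 cm; × 4 = 284.48 → 284 rows.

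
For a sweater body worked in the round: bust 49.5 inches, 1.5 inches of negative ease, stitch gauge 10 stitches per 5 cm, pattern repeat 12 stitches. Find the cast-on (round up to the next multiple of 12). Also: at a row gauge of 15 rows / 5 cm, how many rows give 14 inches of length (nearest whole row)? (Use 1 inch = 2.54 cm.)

Finished = 49.5 − 1.5 = 48 inches.
48 inches × 2.54 = 121.92 cm.
10/5 = 2 sts per cm; 121.92 × 2 = 243.84 sts.
Next multiple of 12 → 252.
14 inches = 35.56 cm; × 3 = 106.68 → 107 rows.

Cast on 252 stitches; work 107 rows.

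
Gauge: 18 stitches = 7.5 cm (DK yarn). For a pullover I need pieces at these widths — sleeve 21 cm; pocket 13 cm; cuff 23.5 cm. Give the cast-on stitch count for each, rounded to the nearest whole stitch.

Rate = 18/7.5 = 2.4 sts per cm.
sleeve: 21 × 2.4 = 50.40 → 50.
pocket: 13 × 2.4 = 31.20 → 31.
cuff: 23.5 × 2.4 = 56.40 → 56.

sleeve 50; pocket 31; cuff 56.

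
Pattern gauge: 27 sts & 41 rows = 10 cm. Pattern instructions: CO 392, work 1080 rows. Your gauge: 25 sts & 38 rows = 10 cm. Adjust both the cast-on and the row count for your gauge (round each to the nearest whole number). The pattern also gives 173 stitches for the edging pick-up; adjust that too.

Stitches: 392 × 25/27 = 362.96 → 363.
Rows: 1080 × 38/41 = 1000.98 → 1001.
edging pick-up: 173 × 25/27 = 160.19 → 160.

Cast on 363 stitches; work 1001 rows; edging pick-up 160 stitches.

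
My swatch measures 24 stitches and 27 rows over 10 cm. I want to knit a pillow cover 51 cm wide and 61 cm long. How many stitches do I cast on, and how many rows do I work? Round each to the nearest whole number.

Cast on 122 stitches and work 165 rows.

Stitch gauge = 24/10 = 2.4 sts/cm; 51 × 2.4 = 122.40 → 122 sts.
Row gauge = 27/10 = 2.7 rows/cm; 61 × 2.7 = 164.70 → 165 rows.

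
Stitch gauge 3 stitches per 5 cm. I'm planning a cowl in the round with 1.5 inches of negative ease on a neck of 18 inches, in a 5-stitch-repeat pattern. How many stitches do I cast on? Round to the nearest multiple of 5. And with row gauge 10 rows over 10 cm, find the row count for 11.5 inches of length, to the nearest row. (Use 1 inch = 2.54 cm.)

Finished = 18 − 1.5 = 16.5 inches.
16.5 inches × 2.54 = 41.91 cm.
3/5 = 0.6 sts per cm; 41.91 × 0.6 = 25.15 sts.
Nearest multiple of 5 → 25.
11.5 inches = 29.21 cm; × 1 = 29.21 → 29 rows.

Cast on 25 stitches; work 29 rows.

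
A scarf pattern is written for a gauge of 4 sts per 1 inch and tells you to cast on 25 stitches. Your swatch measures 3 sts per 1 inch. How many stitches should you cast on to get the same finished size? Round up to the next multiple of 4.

Scale factor = 3 / 4 = 0.750.
25 × 3 / 4 = 18.75 sts.
→ 20 sts.

Cast on 20 stitches.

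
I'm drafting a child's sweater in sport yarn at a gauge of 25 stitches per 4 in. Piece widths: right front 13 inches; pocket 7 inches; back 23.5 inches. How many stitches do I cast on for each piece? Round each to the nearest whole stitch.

Rate = 25/4 = 6.25 sts per in.
right front: 13 × 6.25 = 81.25 → 81.
pocket: 7 × 6.25 = 43.75 → 44.
back: 23.5 × 6.25 = 146.88 → 147.

right front 81; pocket 44; back 147.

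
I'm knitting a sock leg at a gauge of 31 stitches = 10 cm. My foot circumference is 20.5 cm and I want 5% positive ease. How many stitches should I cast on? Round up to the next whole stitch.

Finished = 20.5 × 1.05 = 21.52 cm.
31 / 10 = 3.1 sts per cm.
21.52 × 3.1 = 66.73 sts.
→ 67 sts.

67 stitches.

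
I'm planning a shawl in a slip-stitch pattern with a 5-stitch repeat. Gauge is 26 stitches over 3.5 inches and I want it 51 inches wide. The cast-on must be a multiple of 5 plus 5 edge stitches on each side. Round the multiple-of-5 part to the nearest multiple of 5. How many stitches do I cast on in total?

26 / 3.5 = 7.429 sts per inch.
51 × 7.429 = 378.86 sts.
Less 10 edge sts → 368.86 for the repeat.
Nearest multiple of 5: 370.
Add back 10 edge sts → 380.

CO 380 sts.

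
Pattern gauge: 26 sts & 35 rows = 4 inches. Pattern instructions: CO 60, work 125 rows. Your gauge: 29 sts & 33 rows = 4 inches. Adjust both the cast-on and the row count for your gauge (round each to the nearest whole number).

Cast on 67 stitches; work 118 rows.

Stitches: 60 × 29/26 = 66.92 → 67.
Rows: 125 × 33/35 = 117.86 → 118.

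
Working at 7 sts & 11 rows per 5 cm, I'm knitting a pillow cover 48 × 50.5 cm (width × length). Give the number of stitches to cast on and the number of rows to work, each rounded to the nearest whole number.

Cast on 67 stitches and work 111 rows.

Stitch gauge = 7/5 = 1.4 sts/cm; 48 × 1.4 = 67.20 → 67 sts.
Row gauge = 11/5 = 2.2 rows/cm; 50.5 × 2.2 = 111.10 → 111 rows.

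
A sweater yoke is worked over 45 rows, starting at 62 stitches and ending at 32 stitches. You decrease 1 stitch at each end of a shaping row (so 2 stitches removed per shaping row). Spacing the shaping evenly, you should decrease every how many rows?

Stitches to remove: |32 − 62| = 30.
Shaping rows needed: 30 / 2 = 15.
45 rows / 15 = every 3 rows.

Decrease every 3rd row.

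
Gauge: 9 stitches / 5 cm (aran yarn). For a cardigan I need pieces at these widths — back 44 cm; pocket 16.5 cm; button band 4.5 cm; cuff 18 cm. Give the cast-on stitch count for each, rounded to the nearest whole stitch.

back 79; pocket 30; button band 8; cuff 32.

Rate = 9/5 = 1.8 sts per cm.
back: 44 × 1.8 = 79.20 → 79.
pocket: 16.5 × 1.8 = 29.70 → 30.
button band: 4.5 × 1.8 = 8.10 → 8.
cuff: 18 × 1.8 = 32.40 → 32.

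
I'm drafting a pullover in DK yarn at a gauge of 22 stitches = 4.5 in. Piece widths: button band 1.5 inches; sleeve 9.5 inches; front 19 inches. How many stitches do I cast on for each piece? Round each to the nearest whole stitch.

button band 7; sleeve 46; front 93.

Rate = 22/4.5 = 4.889 sts per in.
button band: 1.5 × 4.889 = 7.33 → 7.
sleeve: 9.5 × 4.889 = 46.44 → 46.
front: 19 × 4.889 = 92.89 → 93.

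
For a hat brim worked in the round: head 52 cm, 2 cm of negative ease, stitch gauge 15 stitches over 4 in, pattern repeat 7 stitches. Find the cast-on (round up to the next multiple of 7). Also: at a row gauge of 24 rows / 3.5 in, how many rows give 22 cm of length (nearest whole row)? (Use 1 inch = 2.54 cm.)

Cast on 77 stitches; work 59 rows.

Finished = 52 − 2 = 50 cm.
50 cm × 1/2.54 = 19.69 inches.
15/4 = 3.75 sts per in; 19.69 × 3.75 = 73.82 sts.
Next multiple of 7 → 77.
22 cm = 8.66 inches; × 6.857 = 59.39 → 59 rows.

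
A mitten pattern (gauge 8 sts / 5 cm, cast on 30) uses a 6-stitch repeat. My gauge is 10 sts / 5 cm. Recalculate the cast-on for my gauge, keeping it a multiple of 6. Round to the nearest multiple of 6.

CO 36 sts.

30 × 10 / 8 = 37.50.
Nearest multiple of 6: 36.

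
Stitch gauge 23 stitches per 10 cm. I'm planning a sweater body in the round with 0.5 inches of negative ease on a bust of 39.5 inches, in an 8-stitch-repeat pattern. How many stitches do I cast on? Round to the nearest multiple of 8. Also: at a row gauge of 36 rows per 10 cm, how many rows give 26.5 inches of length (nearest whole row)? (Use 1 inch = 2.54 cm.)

Finished = 39.5 − 0.5 = 39 inches.
39 inches × 2.54 = 99.06 cm.
23/10 = 2.3 sts per cm; 99.06 × 2.3 = 227.84 sts.
Nearest multiple of 8 → 224.
26.5 inches = 67.31 cm; × 3.6 = 242.32 → 242 rows.

Cast on 224 stitches; work 242 rows.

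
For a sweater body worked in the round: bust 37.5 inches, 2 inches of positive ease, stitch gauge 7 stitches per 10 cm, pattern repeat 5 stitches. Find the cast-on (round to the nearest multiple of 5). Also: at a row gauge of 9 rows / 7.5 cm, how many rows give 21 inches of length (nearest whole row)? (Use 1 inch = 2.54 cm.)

Finished = 37.5 + 2 = 39.5 inches.
39.5 inches × 2.54 = 100.33 cm.
7/10 = 0.7 sts per cm; 100.33 × 0.7 = 70.23 sts.
Nearest multiple of 5 → 70.
21 inches = 53.34 cm; × 1.2 = 64.01 → 64 rows.

Cast on 70 stitches; work 64 rows.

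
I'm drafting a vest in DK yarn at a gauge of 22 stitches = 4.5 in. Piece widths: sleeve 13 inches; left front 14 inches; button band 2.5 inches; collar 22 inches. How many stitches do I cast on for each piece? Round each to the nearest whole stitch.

sleeve 64; left front 68; button band 12; collar 108.

Rate = 22/4.5 = 4.889 sts per in.
sleeve: 13 × 4.889 = 63.56 → 64.
left front: 14 × 4.889 = 68.44 → 68.
button band: 2.5 × 4.889 = 12.22 → 12.
collar: 22 × 4.889 = 107.56 → 108.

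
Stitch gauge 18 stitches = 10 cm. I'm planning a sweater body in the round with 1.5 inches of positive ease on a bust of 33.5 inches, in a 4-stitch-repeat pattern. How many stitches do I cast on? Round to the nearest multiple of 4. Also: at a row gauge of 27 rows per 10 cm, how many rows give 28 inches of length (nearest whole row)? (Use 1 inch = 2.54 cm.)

Finished = 33.5 + 1.5 = 35 inches.
35 inches × 2.54 = 88.90 cm.
18/10 = 1.8 sts per cm; 88.90 × 1.8 = 160.02 sts.
Nearest multiple of 4 → 160.
28 inches = 71.12 cm; × 2.7 = 192.02 → 192 rows.

Cast on 160 stitches; work 192 rows.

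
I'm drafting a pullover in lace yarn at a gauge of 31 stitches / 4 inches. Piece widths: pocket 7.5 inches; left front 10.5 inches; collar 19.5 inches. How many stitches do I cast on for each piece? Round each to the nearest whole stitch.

Rate = 31/4 = 7.75 sts per in.
pocket: 7.5 × 7.75 = 58.12 → 58.
left front: 10.5 × 7.75 = 81.38 → 81.
collar: 19.5 × 7.75 = 151.12 → 151.

pocket 58; left front 81; collar 151.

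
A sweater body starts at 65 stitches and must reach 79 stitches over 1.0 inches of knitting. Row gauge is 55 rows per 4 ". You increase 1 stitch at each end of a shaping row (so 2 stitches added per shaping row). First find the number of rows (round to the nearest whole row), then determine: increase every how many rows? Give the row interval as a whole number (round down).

Rows = 1.0 × 13.75 = 13.8 → 14 rows.
Stitches to add: 14 → 7 shaping rows (at 2 st each).
14 / 7 = 2.00 → every 2 rows.

Increase every 2nd row.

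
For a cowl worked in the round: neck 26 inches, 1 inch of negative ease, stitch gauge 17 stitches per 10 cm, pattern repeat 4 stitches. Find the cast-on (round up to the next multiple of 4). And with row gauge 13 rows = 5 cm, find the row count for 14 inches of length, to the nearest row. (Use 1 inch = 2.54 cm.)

Finished = 26 − 1 = 25 inches.
25 inches × 2.54 = 63.50 cm.
17/10 = 1.7 sts per cm; 63.50 × 1.7 = 107.95 sts.
Next multiple of 4 → 108.
14 inches = 35.56 cm; × 2.6 = 92.46 → 92 rows.

Cast on 108 stitches; work 92 rows.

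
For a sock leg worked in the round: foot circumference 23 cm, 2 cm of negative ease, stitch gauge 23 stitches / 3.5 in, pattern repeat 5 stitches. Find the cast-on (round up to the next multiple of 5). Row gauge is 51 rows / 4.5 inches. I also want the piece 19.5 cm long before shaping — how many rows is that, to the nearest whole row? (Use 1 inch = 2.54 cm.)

Finished = 23 − 2 = 21 cm.
21 cm × 1/2.54 = 8.27 inches.
23/3.5 = 6.571 sts per in; 8.27 × 6.571 = 54.33 sts.
Next multiple of 5 → 55.
19.5 cm = 7.68 inches; × 11.333 = 87.01 → 87 rows.

Cast on 55 stitches; work 87 rows.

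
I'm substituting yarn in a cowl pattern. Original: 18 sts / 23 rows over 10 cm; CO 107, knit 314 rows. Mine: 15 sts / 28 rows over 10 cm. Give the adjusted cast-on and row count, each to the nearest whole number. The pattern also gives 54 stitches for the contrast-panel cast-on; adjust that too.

Cast on 89 stitches; work 382 rows; contrast-panel cast-on 45 stitches.

Stitches: 107 × 15/18 = 89.17 → 89.
Rows: 314 × 28/23 = 382.26 → 382.
contrast-panel cast-on: 54 × 15/18 = 45.00 → 45.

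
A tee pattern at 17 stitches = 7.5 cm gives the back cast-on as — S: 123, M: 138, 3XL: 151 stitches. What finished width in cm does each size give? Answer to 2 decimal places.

S 54.26 cm; M 60.88 cm; 3XL 66.62 cm.

17/7.5 = 2.267 sts per cm.
S: 123 / 2.267 = 54.265 → 54.26 cm.
M: 138 / 2.267 = 60.882 → 60.88 cm.
3XL: 151 / 2.267 = 66.618 → 66.62 cm.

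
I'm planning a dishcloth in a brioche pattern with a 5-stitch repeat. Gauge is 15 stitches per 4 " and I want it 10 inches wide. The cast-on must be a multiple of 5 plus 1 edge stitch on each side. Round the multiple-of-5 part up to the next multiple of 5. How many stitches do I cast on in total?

15 / 4 = 3.75 sts per inch.
10 × 3.75 = 37.50 sts.
Less 2 edge sts → 35.50 for the repeat.
Next multiple of 5: 40.
Add back 2 edge sts → 42.

CO 42 sts.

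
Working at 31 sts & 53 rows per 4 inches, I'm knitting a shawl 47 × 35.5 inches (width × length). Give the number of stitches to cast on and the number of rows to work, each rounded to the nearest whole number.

Cast on 364 stitches and work 470 rows.

Stitch gauge = 31/4 = 7.75 sts/in; 47 × 7.75 = 364.25 → 364 sts.
Row gauge = 53/4 = 13.25 rows/in; 35.5 × 13.25 = 470.38 → 470 rows.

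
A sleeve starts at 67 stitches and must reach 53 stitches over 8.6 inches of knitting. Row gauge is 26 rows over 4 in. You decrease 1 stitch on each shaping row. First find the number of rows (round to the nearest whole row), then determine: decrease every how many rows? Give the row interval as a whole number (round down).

Decrease every 4th row.

Rows = 8.6 × 6.5 = 55.9 → 56 rows.
Stitches to remove: 14 → 14 shaping rows (at 1 st each).
56 / 14 = 4.00 → every 4 rows.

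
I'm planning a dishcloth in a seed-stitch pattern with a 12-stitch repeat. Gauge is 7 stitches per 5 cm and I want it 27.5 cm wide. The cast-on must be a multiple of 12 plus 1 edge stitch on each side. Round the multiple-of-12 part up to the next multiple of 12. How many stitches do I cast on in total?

7 / 5 = 1.4 sts per cm.
27.5 × 1.4 = 38.50 sts.
Less 2 edge sts → 36.50 for the repeat.
Next multiple of 12: 48.
Add back 2 edge sts → 50.

CO 50 sts.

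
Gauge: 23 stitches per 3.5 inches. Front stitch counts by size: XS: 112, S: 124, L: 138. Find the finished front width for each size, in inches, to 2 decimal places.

23/3.5 = 6.571 sts per in.
XS: 112 / 6.571 = 17.043 → 17.04 in.
S: 124 / 6.571 = 18.870 → 18.87 in.
L: 138 / 6.571 = 21.000 → 21.00 in.

XS 17.04 inches; S 18.87 inches; L 21.00 inches.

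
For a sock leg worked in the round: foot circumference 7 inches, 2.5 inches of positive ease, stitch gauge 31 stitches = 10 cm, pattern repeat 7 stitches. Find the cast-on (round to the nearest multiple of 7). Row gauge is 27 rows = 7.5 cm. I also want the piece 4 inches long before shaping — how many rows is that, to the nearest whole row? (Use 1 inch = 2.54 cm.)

Finished = 7 + 2.5 = 9.5 inches.
9.5 inches × 2.54 = 24.13 cm.
31/10 = 3.1 sts per cm; 24.13 × 3.1 = 74.80 sts.
Nearest multiple of 7 → 77.
4 inches = 10.16 cm; × 3.6 = 36.58 → 37 rows.

Cast on 77 stitches; work 37 rows.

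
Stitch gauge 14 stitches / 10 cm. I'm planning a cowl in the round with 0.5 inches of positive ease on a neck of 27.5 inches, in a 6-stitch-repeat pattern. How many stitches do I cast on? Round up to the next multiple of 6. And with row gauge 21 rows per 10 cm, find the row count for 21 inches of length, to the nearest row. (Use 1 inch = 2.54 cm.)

Cast on 102 stitches; work 112 rows.

Finished = 27.5 + 0.5 = 28 inches.
28 inches × 2.54 = 71.12 cm.
14/10 = 1.4 sts per cm; 71.12 × 1.4 = 99.57 sts.
Next multiple of 6 → 102.
21 inches = 53.34 cm; × 2.1 = 112.01 → 112 rows.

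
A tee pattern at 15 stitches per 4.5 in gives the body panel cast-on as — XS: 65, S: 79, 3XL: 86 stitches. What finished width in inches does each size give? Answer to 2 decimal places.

15/4.5 = 3.333 sts per in.
XS: 65 / 3.333 = 19.500 → 19.50 in.
S: 79 / 3.333 = 23.700 → 23.70 in.
3XL: 86 / 3.333 = 25.800 → 25.80 in.

XS 19.50 inches; S 23.70 inches; 3XL 25.80 inches.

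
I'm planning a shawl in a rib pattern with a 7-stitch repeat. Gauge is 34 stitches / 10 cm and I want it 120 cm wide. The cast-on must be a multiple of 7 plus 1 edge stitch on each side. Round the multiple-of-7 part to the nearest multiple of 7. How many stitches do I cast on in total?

CO 408 sts.

34 / 10 = 3.4 sts per cm.
120 × 3.4 = 408.00 sts.
Less 2 edge sts → 406.00 for the repeat.
Nearest multiple of 7: 406.
Add back 2 edge sts → 408.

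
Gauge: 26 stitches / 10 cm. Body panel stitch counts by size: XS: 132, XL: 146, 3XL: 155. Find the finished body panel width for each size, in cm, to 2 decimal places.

26/10 = 2.6 sts per cm.
XS: 132 / 2.6 = 50.769 → 50.77 cm.
XL: 146 / 2.6 = 56.154 → 56.15 cm.
3XL: 155 / 2.6 = 59.615 → 59.62 cm.

XS 50.77 cm; XL 56.15 cm; 3XL 59.62 cm.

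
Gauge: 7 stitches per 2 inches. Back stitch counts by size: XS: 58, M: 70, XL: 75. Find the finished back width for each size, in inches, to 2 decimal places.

XS 16.57 inches; M 20.00 inches; XL 21.43 inches.

7/2 = 3.5 sts per in.
XS: 58 / 3.5 = 16.571 → 16.57 in.
M: 70 / 3.5 = 20.000 → 20.00 in.
XL: 75 / 3.5 = 21.429 → 21.43 in.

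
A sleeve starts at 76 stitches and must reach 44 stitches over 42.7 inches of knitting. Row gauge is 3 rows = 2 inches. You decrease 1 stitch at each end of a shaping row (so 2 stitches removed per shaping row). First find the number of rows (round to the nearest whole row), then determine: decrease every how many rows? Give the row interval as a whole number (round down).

Decrease every 4th row.

Rows = 42.7 × 1.5 = 64.1 → 64 rows.
Stitches to remove: 32 → 16 shaping rows (at 2 st each).
64 / 16 = 4.00 → every 4 rows.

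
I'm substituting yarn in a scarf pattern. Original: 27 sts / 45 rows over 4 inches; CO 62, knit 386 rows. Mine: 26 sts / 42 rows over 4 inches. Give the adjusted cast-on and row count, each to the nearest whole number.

Stitches: 62 × 26/27 = 59.70 → 60.
Rows: 386 × 42/45 = 360.27 → 360.

Cast on 60 stitches; work 360 rows.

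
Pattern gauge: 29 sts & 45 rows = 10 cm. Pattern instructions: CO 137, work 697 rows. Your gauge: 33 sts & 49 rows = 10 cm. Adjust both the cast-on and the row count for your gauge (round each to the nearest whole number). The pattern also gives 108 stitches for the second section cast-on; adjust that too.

Cast on 156 stitches; work 759 rows; second section cast-on 123 stitches.

Stitches: 137 × 33/29 = 155.90 → 156.
Rows: 697 × 49/45 = 758.96 → 759.
second section cast-on: 108 × 33/29 = 122.90 → 123.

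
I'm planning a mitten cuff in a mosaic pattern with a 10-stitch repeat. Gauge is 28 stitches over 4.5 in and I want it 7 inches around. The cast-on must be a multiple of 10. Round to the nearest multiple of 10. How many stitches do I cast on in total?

28 / 4.5 = 6.222 sts per inch.
7 × 6.222 = 43.56 sts.
Nearest multiple of 10: 40.

CO 40 sts.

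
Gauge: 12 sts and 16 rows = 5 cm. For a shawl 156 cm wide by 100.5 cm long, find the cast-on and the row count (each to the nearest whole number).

Cast on 374 stitches and work 322 rows.

Stitch gauge = 12/5 = 2.4 sts/cm; 156 × 2.4 = 374.40 → 374 sts.
Row gauge = 16/5 = 3.2 rows/cm; 100.5 × 3.2 = 321.60 → 322 rows.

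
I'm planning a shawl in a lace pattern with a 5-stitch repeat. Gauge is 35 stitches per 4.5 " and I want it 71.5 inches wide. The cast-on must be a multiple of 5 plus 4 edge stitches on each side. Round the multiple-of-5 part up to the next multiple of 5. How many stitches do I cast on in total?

35 / 4.5 = 7.778 sts per inch.
71.5 × 7.778 = 556.11 sts.
Less 8 edge sts → 548.11 for the repeat.
Next multiple of 5: 550.
Add back 8 edge sts → 558.

Cast on 558 stitches.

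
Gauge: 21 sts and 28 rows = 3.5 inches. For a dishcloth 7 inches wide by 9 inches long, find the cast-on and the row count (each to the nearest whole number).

Cast on 42 stitches and work 72 rows.

Stitch gauge = 21/3.5 = 6 sts/in; 7 × 6 = 42.00 → 42 sts.
Row gauge = 28/3.5 = 8 rows/in; 9 × 8 = 72.00 → 72 rows.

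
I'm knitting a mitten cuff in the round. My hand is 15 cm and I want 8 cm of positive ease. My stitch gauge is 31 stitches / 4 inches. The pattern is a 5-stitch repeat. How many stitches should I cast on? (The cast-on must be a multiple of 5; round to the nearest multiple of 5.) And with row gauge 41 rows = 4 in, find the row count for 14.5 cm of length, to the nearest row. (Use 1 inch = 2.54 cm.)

Cast on 70 stitches; work 59 rows.

Finished = 15 + 8 = 23 cm.
23 cm × 1/2.54 = 9.06 inches.
31/4 = 7.75 sts per in; 9.06 × 7.75 = 70.18 sts.
Nearest multiple of 5 → 70.
14.5 cm = 5.71 inches; × 10.25 = 58.51 → 59 rows.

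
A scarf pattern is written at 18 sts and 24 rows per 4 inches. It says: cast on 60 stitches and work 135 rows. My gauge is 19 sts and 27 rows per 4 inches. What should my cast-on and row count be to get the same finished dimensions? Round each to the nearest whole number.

Cast on 63 stitches; work 152 rows.

Stitches: 60 × 19/18 = 63.33 → 63.
Rows: 135 × 27/24 = 151.88 → 152.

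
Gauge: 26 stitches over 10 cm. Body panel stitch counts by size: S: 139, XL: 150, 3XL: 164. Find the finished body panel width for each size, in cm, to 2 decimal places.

26/10 = 2.6 sts per cm.
S: 139 / 2.6 = 53.462 → 53.46 cm.
XL: 150 / 2.6 = 57.692 → 57.69 cm.
3XL: 164 / 2.6 = 63.077 → 63.08 cm.

S 53.46 cm; XL 57.69 cm; 3XL 63.08 cm.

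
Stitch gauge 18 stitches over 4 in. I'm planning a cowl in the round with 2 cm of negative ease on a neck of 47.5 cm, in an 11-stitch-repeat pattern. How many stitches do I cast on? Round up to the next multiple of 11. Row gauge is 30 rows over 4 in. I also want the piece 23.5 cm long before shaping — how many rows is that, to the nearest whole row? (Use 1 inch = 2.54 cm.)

Finished = 47.5 − 2 = 45.5 cm.
45.5 cm × 1/2.54 = 17.91 inches.
18/4 = 4.5 sts per in; 17.91 × 4.5 = 80.61 sts.
Next multiple of 11 → 88.
23.5 cm = 9.25 inches; × 7.5 = 69.39 → 69 rows.

Cast on 88 stitches; work 69 rows.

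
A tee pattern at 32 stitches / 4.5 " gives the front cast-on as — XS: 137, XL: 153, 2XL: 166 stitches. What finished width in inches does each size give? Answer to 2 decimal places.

32/4.5 = 7.111 sts per in.
XS: 137 / 7.111 = 19.266 → 19.27 in.
XL: 153 / 7.111 = 21.516 → 21.52 in.
2XL: 166 / 7.111 = 23.344 → 23.34 in.

XS 19.27 inches; XL 21.52 inches; 2XL 23.34 inches.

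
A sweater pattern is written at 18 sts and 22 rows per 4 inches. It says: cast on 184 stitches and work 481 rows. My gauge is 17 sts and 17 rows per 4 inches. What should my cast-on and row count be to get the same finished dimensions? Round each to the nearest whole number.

Cast on 174 stitches; work 372 rows.

Stitches: 184 × 17/18 = 173.78 → 174.
Rows: 481 × 17/22 = 371.68 → 372.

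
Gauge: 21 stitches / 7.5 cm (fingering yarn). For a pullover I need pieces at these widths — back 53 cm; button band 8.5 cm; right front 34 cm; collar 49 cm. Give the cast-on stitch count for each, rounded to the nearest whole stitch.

Rate = 21/7.5 = 2.8 sts per cm.
back: 53 × 2.8 = 148.40 → 148.
button band: 8.5 × 2.8 = 23.80 → 24.
right front: 34 × 2.8 = 95.20 → 95.
collar: 49 × 2.8 = 137.20 → 137.

back 148; button band 24; right front 95; collar 137.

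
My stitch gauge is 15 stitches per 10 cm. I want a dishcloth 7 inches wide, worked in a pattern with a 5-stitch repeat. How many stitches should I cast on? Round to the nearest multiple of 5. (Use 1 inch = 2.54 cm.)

7 in = 7 × 2.54 = 17.78 cm.
15 / 10 = 1.5 sts/cm.
17.78 × 1.5 = 26.67 sts.
→ 25.

25 stitches.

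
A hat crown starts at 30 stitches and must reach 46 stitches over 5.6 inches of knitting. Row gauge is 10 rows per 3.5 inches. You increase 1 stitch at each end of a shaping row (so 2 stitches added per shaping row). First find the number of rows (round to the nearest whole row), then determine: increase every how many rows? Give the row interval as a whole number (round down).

Rows = 5.6 × 2.857 = 16.0 → 16 rows.
Stitches to add: 16 → 8 shaping rows (at 2 st each).
16 / 8 = 2.00 → every 2 rows.

Increase every 2nd row.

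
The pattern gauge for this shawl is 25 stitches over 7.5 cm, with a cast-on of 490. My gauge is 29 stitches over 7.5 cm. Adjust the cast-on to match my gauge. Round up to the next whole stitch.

Scale factor = 29 / 25 = 1.160.
490 × 29 / 25 = 568.40 sts.
→ 569 sts.

CO 569 sts.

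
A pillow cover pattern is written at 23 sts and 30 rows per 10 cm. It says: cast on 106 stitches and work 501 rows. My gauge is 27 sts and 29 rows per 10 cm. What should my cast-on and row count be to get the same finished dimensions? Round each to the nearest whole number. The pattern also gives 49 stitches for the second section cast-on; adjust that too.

Stitches: 106 × 27/23 = 124.43 → 124.
Rows: 501 × 29/30 = 484.30 → 484.
second section cast-on: 49 × 27/23 = 57.52 → 58.

Cast on 124 stitches; work 484 rows; second section cast-on 58 stitches.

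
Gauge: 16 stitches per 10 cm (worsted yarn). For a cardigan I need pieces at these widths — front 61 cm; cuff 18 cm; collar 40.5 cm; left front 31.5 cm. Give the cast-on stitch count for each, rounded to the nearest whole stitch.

front 98; cuff 29; collar 65; left front 50.

Rate = 16/10 = 1.6 sts per cm.
front: 61 × 1.6 = 97.60 → 98.
cuff: 18 × 1.6 = 28.80 → 29.
collar: 40.5 × 1.6 = 64.80 → 65.
left front: 31.5 × 1.6 = 50.40 → 50.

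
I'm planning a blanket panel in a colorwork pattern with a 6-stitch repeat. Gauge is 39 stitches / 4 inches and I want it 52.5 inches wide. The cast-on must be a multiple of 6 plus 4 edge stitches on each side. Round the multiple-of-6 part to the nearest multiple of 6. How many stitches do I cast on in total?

512 stitches.

39 / 4 = 9.75 sts per inch.
52.5 × 9.75 = 511.88 sts.
Less 8 edge sts → 503.88 for the repeat.
Nearest multiple of 6: 504.
Add back 8 edge sts → 512.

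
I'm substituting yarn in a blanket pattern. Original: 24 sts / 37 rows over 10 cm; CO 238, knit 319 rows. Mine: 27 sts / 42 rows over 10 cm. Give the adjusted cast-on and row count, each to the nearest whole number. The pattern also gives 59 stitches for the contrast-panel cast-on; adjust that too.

Cast on 268 stitches; work 362 rows; contrast-panel cast-on 66 stitches.

Stitches: 238 × 27/24 = 267.75 → 268.
Rows: 319 × 42/37 = 362.11 → 362.
contrast-panel cast-on: 59 × 27/24 = 66.38 → 66.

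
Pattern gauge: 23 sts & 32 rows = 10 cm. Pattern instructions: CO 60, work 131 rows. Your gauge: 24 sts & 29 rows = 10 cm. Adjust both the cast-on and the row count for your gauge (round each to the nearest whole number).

Cast on 63 stitches; work 119 rows.

Stitches: 60 × 24/23 = 62.61 → 63.
Rows: 131 × 29/32 = 118.72 → 119.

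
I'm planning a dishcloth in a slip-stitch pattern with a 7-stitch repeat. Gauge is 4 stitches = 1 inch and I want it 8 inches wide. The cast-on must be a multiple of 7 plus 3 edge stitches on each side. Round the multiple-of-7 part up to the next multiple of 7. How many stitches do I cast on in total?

Cast on 34 stitches.

4 / 1 = 4 sts per inch.
8 × 4 = 32.00 sts.
Less 6 edge sts → 26.00 for the repeat.
Next multiple of 7: 28.
Add back 6 edge sts → 34.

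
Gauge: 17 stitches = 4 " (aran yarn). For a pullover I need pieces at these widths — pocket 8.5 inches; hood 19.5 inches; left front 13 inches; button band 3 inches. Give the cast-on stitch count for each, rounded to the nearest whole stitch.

pocket 36; hood 83; left front 55; button band 13.

Rate = 17/4 = 4.25 sts per in.
pocket: 8.5 × 4.25 = 36.12 → 36.
hood: 19.5 × 4.25 = 82.88 → 83.
left front: 13 × 4.25 = 55.25 → 55.
button band: 3 × 4.25 = 12.75 → 13.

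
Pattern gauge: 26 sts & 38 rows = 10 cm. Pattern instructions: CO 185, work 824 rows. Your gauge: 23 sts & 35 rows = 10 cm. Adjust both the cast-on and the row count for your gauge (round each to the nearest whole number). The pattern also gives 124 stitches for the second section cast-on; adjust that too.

Stitches: 185 × 23/26 = 163.65 → 164.
Rows: 824 × 35/38 = 758.95 → 759.
second section cast-on: 124 × 23/26 = 109.69 → 110.

Cast on 164 stitches; work 759 rows; second section cast-on 110 stitches.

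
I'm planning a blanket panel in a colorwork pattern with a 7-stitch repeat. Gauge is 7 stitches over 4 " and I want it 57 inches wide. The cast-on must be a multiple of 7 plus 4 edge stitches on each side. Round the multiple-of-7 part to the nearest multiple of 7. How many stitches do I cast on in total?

Cast on 99 stitches.

7 / 4 = 1.75 sts per inch.
57 × 1.75 = 99.75 sts.
Less 8 edge sts → 91.75 for the repeat.
Nearest multiple of 7: 91.
Add back 8 edge sts → 99.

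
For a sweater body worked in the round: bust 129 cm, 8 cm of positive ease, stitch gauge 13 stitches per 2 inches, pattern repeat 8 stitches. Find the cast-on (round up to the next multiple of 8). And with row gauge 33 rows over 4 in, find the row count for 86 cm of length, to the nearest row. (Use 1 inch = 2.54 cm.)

Finished = 129 + 8 = 137 cm.
137 cm × 1/2.54 = 53.94 inches.
13/2 = 6.5 sts per in; 53.94 × 6.5 = 350.59 sts.
Next multiple of 8 → 352.
86 cm = 33.86 inches; × 8.25 = 279.33 → 279 rows.

Cast on 352 stitches; work 279 rows.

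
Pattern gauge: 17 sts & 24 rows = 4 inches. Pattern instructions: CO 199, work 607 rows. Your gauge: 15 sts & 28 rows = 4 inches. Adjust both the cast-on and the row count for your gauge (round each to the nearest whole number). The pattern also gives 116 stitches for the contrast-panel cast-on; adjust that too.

Cast on 176 stitches; work 708 rows; contrast-panel cast-on 102 stitches.

Stitches: 199 × 15/17 = 175.59 → 176.
Rows: 607 × 28/24 = 708.17 → 708.
contrast-panel cast-on: 116 × 15/17 = 102.35 → 102.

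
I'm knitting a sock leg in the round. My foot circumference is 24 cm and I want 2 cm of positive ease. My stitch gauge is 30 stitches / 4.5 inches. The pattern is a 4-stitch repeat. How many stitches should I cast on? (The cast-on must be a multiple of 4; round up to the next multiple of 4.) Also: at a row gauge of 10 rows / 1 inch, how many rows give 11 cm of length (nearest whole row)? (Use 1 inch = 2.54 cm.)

Finished = 24 + 2 = 26 cm.
26 cm × 1/2.54 = 10.24 inches.
30/4.5 = 6.667 sts per in; 10.24 × 6.667 = 68.24 sts.
Next multiple of 4 → 72.
11 cm = 4.33 inches; × 10 = 43.31 → 43 rows.

Cast on 72 stitches; work 43 rows.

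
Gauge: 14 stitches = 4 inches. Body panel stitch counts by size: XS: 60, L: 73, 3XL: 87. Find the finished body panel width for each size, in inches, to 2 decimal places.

XS 17.14 inches; L 20.86 inches; 3XL 24.86 inches.

14/4 = 3.5 sts per in.
XS: 60 / 3.5 = 17.143 → 17.14 in.
L: 73 / 3.5 = 20.857 → 20.86 in.
3XL: 87 / 3.5 = 24.857 → 24.86 in.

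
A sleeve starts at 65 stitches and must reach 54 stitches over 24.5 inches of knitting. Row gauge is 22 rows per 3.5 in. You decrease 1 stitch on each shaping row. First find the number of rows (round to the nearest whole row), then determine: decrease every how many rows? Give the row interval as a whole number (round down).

Rows = 24.5 × 6.286 = 154.0 → 154 rows.
Stitches to remove: 11 → 11 shaping rows (at 1 st each).
154 / 11 = 14.00 → every 14 rows.

Decrease every 14th row.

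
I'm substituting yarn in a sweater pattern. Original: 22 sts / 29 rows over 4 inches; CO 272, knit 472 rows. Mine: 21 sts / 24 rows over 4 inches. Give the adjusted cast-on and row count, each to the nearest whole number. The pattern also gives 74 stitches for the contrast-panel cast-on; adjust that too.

Cast on 260 stitches; work 391 rows; contrast-panel cast-on 71 stitches.

Stitches: 272 × 21/22 = 259.64 → 260.
Rows: 472 × 24/29 = 390.62 → 391.
contrast-panel cast-on: 74 × 21/22 = 70.64 → 71.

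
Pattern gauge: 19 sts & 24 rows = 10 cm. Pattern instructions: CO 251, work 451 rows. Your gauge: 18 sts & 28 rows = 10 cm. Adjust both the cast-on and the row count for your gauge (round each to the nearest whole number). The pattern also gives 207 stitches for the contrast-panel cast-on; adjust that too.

Stitches: 251 × 18/19 = 237.79 → 238.
Rows: 451 × 28/24 = 526.17 → 526.
contrast-panel cast-on: 207 × 18/19 = 196.11 → 196.

Cast on 238 stitches; work 526 rows; contrast-panel cast-on 196 stitches.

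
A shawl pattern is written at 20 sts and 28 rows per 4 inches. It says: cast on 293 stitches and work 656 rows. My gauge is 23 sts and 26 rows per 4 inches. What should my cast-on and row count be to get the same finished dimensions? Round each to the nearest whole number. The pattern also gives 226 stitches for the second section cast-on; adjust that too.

Stitches: 293 × 23/20 = 336.95 → 337.
Rows: 656 × 26/28 = 609.14 → 609.
second section cast-on: 226 × 23/20 = 259.90 → 260.

Cast on 337 stitches; work 609 rows; second section cast-on 260 stitches.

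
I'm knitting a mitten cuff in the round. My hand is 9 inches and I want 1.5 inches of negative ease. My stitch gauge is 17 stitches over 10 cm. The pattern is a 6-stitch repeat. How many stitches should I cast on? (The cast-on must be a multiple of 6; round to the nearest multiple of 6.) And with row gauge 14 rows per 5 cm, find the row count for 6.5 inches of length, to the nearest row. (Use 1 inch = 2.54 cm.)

Cast on 30 stitches; work 46 rows.

Finished = 9 − 1.5 = 7.5 inches.
7.5 inches × 2.54 = 19.05 cm.
17/10 = 1.7 sts per cm; 19.05 × 1.7 = 32.38 sts.
Nearest multiple of 6 → 30.
6.5 inches = 16.51 cm; × 2.8 = 46.23 → 46 rows.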